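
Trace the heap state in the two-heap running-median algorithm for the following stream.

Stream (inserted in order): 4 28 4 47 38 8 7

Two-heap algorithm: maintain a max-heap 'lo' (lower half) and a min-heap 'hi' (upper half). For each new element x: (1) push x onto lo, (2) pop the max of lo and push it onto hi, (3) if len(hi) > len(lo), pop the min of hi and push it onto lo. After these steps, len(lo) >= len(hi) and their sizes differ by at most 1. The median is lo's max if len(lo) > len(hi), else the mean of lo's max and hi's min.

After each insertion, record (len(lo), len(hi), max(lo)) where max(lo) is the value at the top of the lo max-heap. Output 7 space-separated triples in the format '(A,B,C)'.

Answer: (1,0,4) (1,1,4) (2,1,4) (2,2,4) (3,2,28) (3,3,8) (4,3,8)

Derivation:
Step 1: insert 4 -> lo=[4] hi=[] -> (len(lo)=1, len(hi)=0, max(lo)=4)
Step 2: insert 28 -> lo=[4] hi=[28] -> (len(lo)=1, len(hi)=1, max(lo)=4)
Step 3: insert 4 -> lo=[4, 4] hi=[28] -> (len(lo)=2, len(hi)=1, max(lo)=4)
Step 4: insert 47 -> lo=[4, 4] hi=[28, 47] -> (len(lo)=2, len(hi)=2, max(lo)=4)
Step 5: insert 38 -> lo=[4, 4, 28] hi=[38, 47] -> (len(lo)=3, len(hi)=2, max(lo)=28)
Step 6: insert 8 -> lo=[4, 4, 8] hi=[28, 38, 47] -> (len(lo)=3, len(hi)=3, max(lo)=8)
Step 7: insert 7 -> lo=[4, 4, 7, 8] hi=[28, 38, 47] -> (len(lo)=4, len(hi)=3, max(lo)=8)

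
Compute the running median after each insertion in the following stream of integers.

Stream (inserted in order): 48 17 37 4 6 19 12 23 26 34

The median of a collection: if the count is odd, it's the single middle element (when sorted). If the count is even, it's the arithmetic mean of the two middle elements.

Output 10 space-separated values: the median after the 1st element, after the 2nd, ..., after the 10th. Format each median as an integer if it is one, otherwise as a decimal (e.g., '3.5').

Answer: 48 32.5 37 27 17 18 17 18 19 21

Derivation:
Step 1: insert 48 -> lo=[48] (size 1, max 48) hi=[] (size 0) -> median=48
Step 2: insert 17 -> lo=[17] (size 1, max 17) hi=[48] (size 1, min 48) -> median=32.5
Step 3: insert 37 -> lo=[17, 37] (size 2, max 37) hi=[48] (size 1, min 48) -> median=37
Step 4: insert 4 -> lo=[4, 17] (size 2, max 17) hi=[37, 48] (size 2, min 37) -> median=27
Step 5: insert 6 -> lo=[4, 6, 17] (size 3, max 17) hi=[37, 48] (size 2, min 37) -> median=17
Step 6: insert 19 -> lo=[4, 6, 17] (size 3, max 17) hi=[19, 37, 48] (size 3, min 19) -> median=18
Step 7: insert 12 -> lo=[4, 6, 12, 17] (size 4, max 17) hi=[19, 37, 48] (size 3, min 19) -> median=17
Step 8: insert 23 -> lo=[4, 6, 12, 17] (size 4, max 17) hi=[19, 23, 37, 48] (size 4, min 19) -> median=18
Step 9: insert 26 -> lo=[4, 6, 12, 17, 19] (size 5, max 19) hi=[23, 26, 37, 48] (size 4, min 23) -> median=19
Step 10: insert 34 -> lo=[4, 6, 12, 17, 19] (size 5, max 19) hi=[23, 26, 34, 37, 48] (size 5, min 23) -> median=21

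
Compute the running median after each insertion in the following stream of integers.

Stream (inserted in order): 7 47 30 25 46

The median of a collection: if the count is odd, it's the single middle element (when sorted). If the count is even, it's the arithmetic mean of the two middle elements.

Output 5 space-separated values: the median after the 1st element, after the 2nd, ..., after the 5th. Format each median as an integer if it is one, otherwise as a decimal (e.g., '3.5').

Step 1: insert 7 -> lo=[7] (size 1, max 7) hi=[] (size 0) -> median=7
Step 2: insert 47 -> lo=[7] (size 1, max 7) hi=[47] (size 1, min 47) -> median=27
Step 3: insert 30 -> lo=[7, 30] (size 2, max 30) hi=[47] (size 1, min 47) -> median=30
Step 4: insert 25 -> lo=[7, 25] (size 2, max 25) hi=[30, 47] (size 2, min 30) -> median=27.5
Step 5: insert 46 -> lo=[7, 25, 30] (size 3, max 30) hi=[46, 47] (size 2, min 46) -> median=30

Answer: 7 27 30 27.5 30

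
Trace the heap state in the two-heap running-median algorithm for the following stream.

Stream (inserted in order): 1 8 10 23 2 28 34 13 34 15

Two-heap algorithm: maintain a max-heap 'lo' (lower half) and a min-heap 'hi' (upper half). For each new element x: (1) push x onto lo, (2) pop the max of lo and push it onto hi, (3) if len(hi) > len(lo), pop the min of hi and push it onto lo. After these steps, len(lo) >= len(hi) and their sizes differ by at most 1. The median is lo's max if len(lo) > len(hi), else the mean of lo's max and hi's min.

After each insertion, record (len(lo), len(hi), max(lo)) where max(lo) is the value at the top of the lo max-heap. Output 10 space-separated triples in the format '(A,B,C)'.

Step 1: insert 1 -> lo=[1] hi=[] -> (len(lo)=1, len(hi)=0, max(lo)=1)
Step 2: insert 8 -> lo=[1] hi=[8] -> (len(lo)=1, len(hi)=1, max(lo)=1)
Step 3: insert 10 -> lo=[1, 8] hi=[10] -> (len(lo)=2, len(hi)=1, max(lo)=8)
Step 4: insert 23 -> lo=[1, 8] hi=[10, 23] -> (len(lo)=2, len(hi)=2, max(lo)=8)
Step 5: insert 2 -> lo=[1, 2, 8] hi=[10, 23] -> (len(lo)=3, len(hi)=2, max(lo)=8)
Step 6: insert 28 -> lo=[1, 2, 8] hi=[10, 23, 28] -> (len(lo)=3, len(hi)=3, max(lo)=8)
Step 7: insert 34 -> lo=[1, 2, 8, 10] hi=[23, 28, 34] -> (len(lo)=4, len(hi)=3, max(lo)=10)
Step 8: insert 13 -> lo=[1, 2, 8, 10] hi=[13, 23, 28, 34] -> (len(lo)=4, len(hi)=4, max(lo)=10)
Step 9: insert 34 -> lo=[1, 2, 8, 10, 13] hi=[23, 28, 34, 34] -> (len(lo)=5, len(hi)=4, max(lo)=13)
Step 10: insert 15 -> lo=[1, 2, 8, 10, 13] hi=[15, 23, 28, 34, 34] -> (len(lo)=5, len(hi)=5, max(lo)=13)

Answer: (1,0,1) (1,1,1) (2,1,8) (2,2,8) (3,2,8) (3,3,8) (4,3,10) (4,4,10) (5,4,13) (5,5,13)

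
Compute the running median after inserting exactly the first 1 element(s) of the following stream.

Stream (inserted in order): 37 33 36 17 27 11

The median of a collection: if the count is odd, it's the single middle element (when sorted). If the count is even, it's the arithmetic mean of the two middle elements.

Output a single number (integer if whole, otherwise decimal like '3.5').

Step 1: insert 37 -> lo=[37] (size 1, max 37) hi=[] (size 0) -> median=37

Answer: 37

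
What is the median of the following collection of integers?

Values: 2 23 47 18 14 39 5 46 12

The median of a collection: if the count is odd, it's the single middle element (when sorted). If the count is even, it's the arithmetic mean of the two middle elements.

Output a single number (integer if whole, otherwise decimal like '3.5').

Step 1: insert 2 -> lo=[2] (size 1, max 2) hi=[] (size 0) -> median=2
Step 2: insert 23 -> lo=[2] (size 1, max 2) hi=[23] (size 1, min 23) -> median=12.5
Step 3: insert 47 -> lo=[2, 23] (size 2, max 23) hi=[47] (size 1, min 47) -> median=23
Step 4: insert 18 -> lo=[2, 18] (size 2, max 18) hi=[23, 47] (size 2, min 23) -> median=20.5
Step 5: insert 14 -> lo=[2, 14, 18] (size 3, max 18) hi=[23, 47] (size 2, min 23) -> median=18
Step 6: insert 39 -> lo=[2, 14, 18] (size 3, max 18) hi=[23, 39, 47] (size 3, min 23) -> median=20.5
Step 7: insert 5 -> lo=[2, 5, 14, 18] (size 4, max 18) hi=[23, 39, 47] (size 3, min 23) -> median=18
Step 8: insert 46 -> lo=[2, 5, 14, 18] (size 4, max 18) hi=[23, 39, 46, 47] (size 4, min 23) -> median=20.5
Step 9: insert 12 -> lo=[2, 5, 12, 14, 18] (size 5, max 18) hi=[23, 39, 46, 47] (size 4, min 23) -> median=18

Answer: 18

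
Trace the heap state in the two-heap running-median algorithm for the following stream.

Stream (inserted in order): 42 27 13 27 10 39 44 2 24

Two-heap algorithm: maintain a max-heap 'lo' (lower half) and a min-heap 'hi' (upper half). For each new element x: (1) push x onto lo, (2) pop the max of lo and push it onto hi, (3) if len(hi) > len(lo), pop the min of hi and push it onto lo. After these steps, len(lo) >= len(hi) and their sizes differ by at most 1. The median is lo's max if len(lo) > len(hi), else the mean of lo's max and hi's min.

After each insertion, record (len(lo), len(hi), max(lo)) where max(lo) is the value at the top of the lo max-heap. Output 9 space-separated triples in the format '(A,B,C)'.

Step 1: insert 42 -> lo=[42] hi=[] -> (len(lo)=1, len(hi)=0, max(lo)=42)
Step 2: insert 27 -> lo=[27] hi=[42] -> (len(lo)=1, len(hi)=1, max(lo)=27)
Step 3: insert 13 -> lo=[13, 27] hi=[42] -> (len(lo)=2, len(hi)=1, max(lo)=27)
Step 4: insert 27 -> lo=[13, 27] hi=[27, 42] -> (len(lo)=2, len(hi)=2, max(lo)=27)
Step 5: insert 10 -> lo=[10, 13, 27] hi=[27, 42] -> (len(lo)=3, len(hi)=2, max(lo)=27)
Step 6: insert 39 -> lo=[10, 13, 27] hi=[27, 39, 42] -> (len(lo)=3, len(hi)=3, max(lo)=27)
Step 7: insert 44 -> lo=[10, 13, 27, 27] hi=[39, 42, 44] -> (len(lo)=4, len(hi)=3, max(lo)=27)
Step 8: insert 2 -> lo=[2, 10, 13, 27] hi=[27, 39, 42, 44] -> (len(lo)=4, len(hi)=4, max(lo)=27)
Step 9: insert 24 -> lo=[2, 10, 13, 24, 27] hi=[27, 39, 42, 44] -> (len(lo)=5, len(hi)=4, max(lo)=27)

Answer: (1,0,42) (1,1,27) (2,1,27) (2,2,27) (3,2,27) (3,3,27) (4,3,27) (4,4,27) (5,4,27)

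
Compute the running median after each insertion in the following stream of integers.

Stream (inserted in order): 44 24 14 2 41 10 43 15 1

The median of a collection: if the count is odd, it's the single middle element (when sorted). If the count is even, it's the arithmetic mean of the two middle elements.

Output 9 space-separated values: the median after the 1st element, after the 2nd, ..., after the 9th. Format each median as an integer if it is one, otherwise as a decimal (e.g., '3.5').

Step 1: insert 44 -> lo=[44] (size 1, max 44) hi=[] (size 0) -> median=44
Step 2: insert 24 -> lo=[24] (size 1, max 24) hi=[44] (size 1, min 44) -> median=34
Step 3: insert 14 -> lo=[14, 24] (size 2, max 24) hi=[44] (size 1, min 44) -> median=24
Step 4: insert 2 -> lo=[2, 14] (size 2, max 14) hi=[24, 44] (size 2, min 24) -> median=19
Step 5: insert 41 -> lo=[2, 14, 24] (size 3, max 24) hi=[41, 44] (size 2, min 41) -> median=24
Step 6: insert 10 -> lo=[2, 10, 14] (size 3, max 14) hi=[24, 41, 44] (size 3, min 24) -> median=19
Step 7: insert 43 -> lo=[2, 10, 14, 24] (size 4, max 24) hi=[41, 43, 44] (size 3, min 41) -> median=24
Step 8: insert 15 -> lo=[2, 10, 14, 15] (size 4, max 15) hi=[24, 41, 43, 44] (size 4, min 24) -> median=19.5
Step 9: insert 1 -> lo=[1, 2, 10, 14, 15] (size 5, max 15) hi=[24, 41, 43, 44] (size 4, min 24) -> median=15

Answer: 44 34 24 19 24 19 24 19.5 15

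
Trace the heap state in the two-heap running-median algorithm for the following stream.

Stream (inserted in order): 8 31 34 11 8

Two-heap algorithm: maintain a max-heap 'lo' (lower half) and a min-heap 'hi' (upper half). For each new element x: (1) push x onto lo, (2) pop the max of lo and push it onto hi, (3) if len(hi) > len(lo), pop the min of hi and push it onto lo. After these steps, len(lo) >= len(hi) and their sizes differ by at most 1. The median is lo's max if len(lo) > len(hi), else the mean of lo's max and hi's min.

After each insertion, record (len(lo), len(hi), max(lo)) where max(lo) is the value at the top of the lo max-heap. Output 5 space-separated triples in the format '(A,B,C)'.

Step 1: insert 8 -> lo=[8] hi=[] -> (len(lo)=1, len(hi)=0, max(lo)=8)
Step 2: insert 31 -> lo=[8] hi=[31] -> (len(lo)=1, len(hi)=1, max(lo)=8)
Step 3: insert 34 -> lo=[8, 31] hi=[34] -> (len(lo)=2, len(hi)=1, max(lo)=31)
Step 4: insert 11 -> lo=[8, 11] hi=[31, 34] -> (len(lo)=2, len(hi)=2, max(lo)=11)
Step 5: insert 8 -> lo=[8, 8, 11] hi=[31, 34] -> (len(lo)=3, len(hi)=2, max(lo)=11)

Answer: (1,0,8) (1,1,8) (2,1,31) (2,2,11) (3,2,11)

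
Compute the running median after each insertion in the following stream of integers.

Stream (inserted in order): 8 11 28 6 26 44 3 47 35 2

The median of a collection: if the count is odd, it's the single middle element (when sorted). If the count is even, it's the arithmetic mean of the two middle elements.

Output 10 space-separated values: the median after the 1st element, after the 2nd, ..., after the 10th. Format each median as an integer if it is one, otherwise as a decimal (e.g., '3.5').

Step 1: insert 8 -> lo=[8] (size 1, max 8) hi=[] (size 0) -> median=8
Step 2: insert 11 -> lo=[8] (size 1, max 8) hi=[11] (size 1, min 11) -> median=9.5
Step 3: insert 28 -> lo=[8, 11] (size 2, max 11) hi=[28] (size 1, min 28) -> median=11
Step 4: insert 6 -> lo=[6, 8] (size 2, max 8) hi=[11, 28] (size 2, min 11) -> median=9.5
Step 5: insert 26 -> lo=[6, 8, 11] (size 3, max 11) hi=[26, 28] (size 2, min 26) -> median=11
Step 6: insert 44 -> lo=[6, 8, 11] (size 3, max 11) hi=[26, 28, 44] (size 3, min 26) -> median=18.5
Step 7: insert 3 -> lo=[3, 6, 8, 11] (size 4, max 11) hi=[26, 28, 44] (size 3, min 26) -> median=11
Step 8: insert 47 -> lo=[3, 6, 8, 11] (size 4, max 11) hi=[26, 28, 44, 47] (size 4, min 26) -> median=18.5
Step 9: insert 35 -> lo=[3, 6, 8, 11, 26] (size 5, max 26) hi=[28, 35, 44, 47] (size 4, min 28) -> median=26
Step 10: insert 2 -> lo=[2, 3, 6, 8, 11] (size 5, max 11) hi=[26, 28, 35, 44, 47] (size 5, min 26) -> median=18.5

Answer: 8 9.5 11 9.5 11 18.5 11 18.5 26 18.5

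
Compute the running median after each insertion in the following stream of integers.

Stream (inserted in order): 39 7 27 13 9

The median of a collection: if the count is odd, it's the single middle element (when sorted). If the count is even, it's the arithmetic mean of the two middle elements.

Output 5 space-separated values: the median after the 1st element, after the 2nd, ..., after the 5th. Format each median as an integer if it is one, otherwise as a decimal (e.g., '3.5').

Step 1: insert 39 -> lo=[39] (size 1, max 39) hi=[] (size 0) -> median=39
Step 2: insert 7 -> lo=[7] (size 1, max 7) hi=[39] (size 1, min 39) -> median=23
Step 3: insert 27 -> lo=[7, 27] (size 2, max 27) hi=[39] (size 1, min 39) -> median=27
Step 4: insert 13 -> lo=[7, 13] (size 2, max 13) hi=[27, 39] (size 2, min 27) -> median=20
Step 5: insert 9 -> lo=[7, 9, 13] (size 3, max 13) hi=[27, 39] (size 2, min 27) -> median=13

Answer: 39 23 27 20 13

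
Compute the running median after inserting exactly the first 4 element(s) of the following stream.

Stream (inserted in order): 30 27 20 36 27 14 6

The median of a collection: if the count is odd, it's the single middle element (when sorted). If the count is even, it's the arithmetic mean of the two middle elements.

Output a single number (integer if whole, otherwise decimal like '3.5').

Step 1: insert 30 -> lo=[30] (size 1, max 30) hi=[] (size 0) -> median=30
Step 2: insert 27 -> lo=[27] (size 1, max 27) hi=[30] (size 1, min 30) -> median=28.5
Step 3: insert 20 -> lo=[20, 27] (size 2, max 27) hi=[30] (size 1, min 30) -> median=27
Step 4: insert 36 -> lo=[20, 27] (size 2, max 27) hi=[30, 36] (size 2, min 30) -> median=28.5

Answer: 28.5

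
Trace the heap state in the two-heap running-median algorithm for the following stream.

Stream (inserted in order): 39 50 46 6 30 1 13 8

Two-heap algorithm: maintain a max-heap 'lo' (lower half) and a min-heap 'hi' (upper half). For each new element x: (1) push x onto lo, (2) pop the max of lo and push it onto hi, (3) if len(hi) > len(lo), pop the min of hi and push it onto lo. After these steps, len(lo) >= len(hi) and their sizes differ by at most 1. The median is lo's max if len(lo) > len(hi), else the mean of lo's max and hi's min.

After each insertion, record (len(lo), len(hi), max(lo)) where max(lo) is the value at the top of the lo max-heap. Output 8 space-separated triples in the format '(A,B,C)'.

Step 1: insert 39 -> lo=[39] hi=[] -> (len(lo)=1, len(hi)=0, max(lo)=39)
Step 2: insert 50 -> lo=[39] hi=[50] -> (len(lo)=1, len(hi)=1, max(lo)=39)
Step 3: insert 46 -> lo=[39, 46] hi=[50] -> (len(lo)=2, len(hi)=1, max(lo)=46)
Step 4: insert 6 -> lo=[6, 39] hi=[46, 50] -> (len(lo)=2, len(hi)=2, max(lo)=39)
Step 5: insert 30 -> lo=[6, 30, 39] hi=[46, 50] -> (len(lo)=3, len(hi)=2, max(lo)=39)
Step 6: insert 1 -> lo=[1, 6, 30] hi=[39, 46, 50] -> (len(lo)=3, len(hi)=3, max(lo)=30)
Step 7: insert 13 -> lo=[1, 6, 13, 30] hi=[39, 46, 50] -> (len(lo)=4, len(hi)=3, max(lo)=30)
Step 8: insert 8 -> lo=[1, 6, 8, 13] hi=[30, 39, 46, 50] -> (len(lo)=4, len(hi)=4, max(lo)=13)

Answer: (1,0,39) (1,1,39) (2,1,46) (2,2,39) (3,2,39) (3,3,30) (4,3,30) (4,4,13)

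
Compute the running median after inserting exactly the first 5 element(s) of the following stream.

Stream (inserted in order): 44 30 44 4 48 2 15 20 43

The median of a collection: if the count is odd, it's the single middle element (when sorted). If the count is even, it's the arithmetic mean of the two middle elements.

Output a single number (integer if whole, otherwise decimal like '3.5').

Step 1: insert 44 -> lo=[44] (size 1, max 44) hi=[] (size 0) -> median=44
Step 2: insert 30 -> lo=[30] (size 1, max 30) hi=[44] (size 1, min 44) -> median=37
Step 3: insert 44 -> lo=[30, 44] (size 2, max 44) hi=[44] (size 1, min 44) -> median=44
Step 4: insert 4 -> lo=[4, 30] (size 2, max 30) hi=[44, 44] (size 2, min 44) -> median=37
Step 5: insert 48 -> lo=[4, 30, 44] (size 3, max 44) hi=[44, 48] (size 2, min 44) -> median=44

Answer: 44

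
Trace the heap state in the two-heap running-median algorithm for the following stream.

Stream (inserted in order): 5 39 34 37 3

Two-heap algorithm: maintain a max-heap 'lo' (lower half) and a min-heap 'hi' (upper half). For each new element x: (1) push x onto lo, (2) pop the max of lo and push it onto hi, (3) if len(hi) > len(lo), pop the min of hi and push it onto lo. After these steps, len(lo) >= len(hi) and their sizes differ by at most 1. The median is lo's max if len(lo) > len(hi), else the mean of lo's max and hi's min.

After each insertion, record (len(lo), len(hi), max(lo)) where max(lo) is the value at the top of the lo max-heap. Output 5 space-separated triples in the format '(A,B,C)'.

Step 1: insert 5 -> lo=[5] hi=[] -> (len(lo)=1, len(hi)=0, max(lo)=5)
Step 2: insert 39 -> lo=[5] hi=[39] -> (len(lo)=1, len(hi)=1, max(lo)=5)
Step 3: insert 34 -> lo=[5, 34] hi=[39] -> (len(lo)=2, len(hi)=1, max(lo)=34)
Step 4: insert 37 -> lo=[5, 34] hi=[37, 39] -> (len(lo)=2, len(hi)=2, max(lo)=34)
Step 5: insert 3 -> lo=[3, 5, 34] hi=[37, 39] -> (len(lo)=3, len(hi)=2, max(lo)=34)

Answer: (1,0,5) (1,1,5) (2,1,34) (2,2,34) (3,2,34)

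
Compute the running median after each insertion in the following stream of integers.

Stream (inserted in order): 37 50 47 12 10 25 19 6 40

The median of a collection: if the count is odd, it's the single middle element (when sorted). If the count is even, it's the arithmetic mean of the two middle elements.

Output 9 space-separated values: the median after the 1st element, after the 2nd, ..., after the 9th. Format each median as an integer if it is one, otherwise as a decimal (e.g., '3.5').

Step 1: insert 37 -> lo=[37] (size 1, max 37) hi=[] (size 0) -> median=37
Step 2: insert 50 -> lo=[37] (size 1, max 37) hi=[50] (size 1, min 50) -> median=43.5
Step 3: insert 47 -> lo=[37, 47] (size 2, max 47) hi=[50] (size 1, min 50) -> median=47
Step 4: insert 12 -> lo=[12, 37] (size 2, max 37) hi=[47, 50] (size 2, min 47) -> median=42
Step 5: insert 10 -> lo=[10, 12, 37] (size 3, max 37) hi=[47, 50] (size 2, min 47) -> median=37
Step 6: insert 25 -> lo=[10, 12, 25] (size 3, max 25) hi=[37, 47, 50] (size 3, min 37) -> median=31
Step 7: insert 19 -> lo=[10, 12, 19, 25] (size 4, max 25) hi=[37, 47, 50] (size 3, min 37) -> median=25
Step 8: insert 6 -> lo=[6, 10, 12, 19] (size 4, max 19) hi=[25, 37, 47, 50] (size 4, min 25) -> median=22
Step 9: insert 40 -> lo=[6, 10, 12, 19, 25] (size 5, max 25) hi=[37, 40, 47, 50] (size 4, min 37) -> median=25

Answer: 37 43.5 47 42 37 31 25 22 25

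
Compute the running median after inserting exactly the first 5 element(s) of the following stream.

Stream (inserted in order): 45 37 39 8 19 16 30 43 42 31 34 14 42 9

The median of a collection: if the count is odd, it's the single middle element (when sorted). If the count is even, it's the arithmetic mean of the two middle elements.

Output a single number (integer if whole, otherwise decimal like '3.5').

Answer: 37

Derivation:
Step 1: insert 45 -> lo=[45] (size 1, max 45) hi=[] (size 0) -> median=45
Step 2: insert 37 -> lo=[37] (size 1, max 37) hi=[45] (size 1, min 45) -> median=41
Step 3: insert 39 -> lo=[37, 39] (size 2, max 39) hi=[45] (size 1, min 45) -> median=39
Step 4: insert 8 -> lo=[8, 37] (size 2, max 37) hi=[39, 45] (size 2, min 39) -> median=38
Step 5: insert 19 -> lo=[8, 19, 37] (size 3, max 37) hi=[39, 45] (size 2, min 39) -> median=37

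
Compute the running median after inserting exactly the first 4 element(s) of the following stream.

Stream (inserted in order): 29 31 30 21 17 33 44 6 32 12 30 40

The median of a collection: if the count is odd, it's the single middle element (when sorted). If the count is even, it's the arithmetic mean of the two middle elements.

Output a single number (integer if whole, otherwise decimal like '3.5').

Step 1: insert 29 -> lo=[29] (size 1, max 29) hi=[] (size 0) -> median=29
Step 2: insert 31 -> lo=[29] (size 1, max 29) hi=[31] (size 1, min 31) -> median=30
Step 3: insert 30 -> lo=[29, 30] (size 2, max 30) hi=[31] (size 1, min 31) -> median=30
Step 4: insert 21 -> lo=[21, 29] (size 2, max 29) hi=[30, 31] (size 2, min 30) -> median=29.5

Answer: 29.5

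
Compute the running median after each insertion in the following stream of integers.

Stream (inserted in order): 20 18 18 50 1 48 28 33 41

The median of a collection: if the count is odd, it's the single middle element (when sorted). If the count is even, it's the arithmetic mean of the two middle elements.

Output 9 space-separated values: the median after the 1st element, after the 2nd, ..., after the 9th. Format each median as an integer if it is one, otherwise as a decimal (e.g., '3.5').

Answer: 20 19 18 19 18 19 20 24 28

Derivation:
Step 1: insert 20 -> lo=[20] (size 1, max 20) hi=[] (size 0) -> median=20
Step 2: insert 18 -> lo=[18] (size 1, max 18) hi=[20] (size 1, min 20) -> median=19
Step 3: insert 18 -> lo=[18, 18] (size 2, max 18) hi=[20] (size 1, min 20) -> median=18
Step 4: insert 50 -> lo=[18, 18] (size 2, max 18) hi=[20, 50] (size 2, min 20) -> median=19
Step 5: insert 1 -> lo=[1, 18, 18] (size 3, max 18) hi=[20, 50] (size 2, min 20) -> median=18
Step 6: insert 48 -> lo=[1, 18, 18] (size 3, max 18) hi=[20, 48, 50] (size 3, min 20) -> median=19
Step 7: insert 28 -> lo=[1, 18, 18, 20] (size 4, max 20) hi=[28, 48, 50] (size 3, min 28) -> median=20
Step 8: insert 33 -> lo=[1, 18, 18, 20] (size 4, max 20) hi=[28, 33, 48, 50] (size 4, min 28) -> median=24
Step 9: insert 41 -> lo=[1, 18, 18, 20, 28] (size 5, max 28) hi=[33, 41, 48, 50] (size 4, min 33) -> median=28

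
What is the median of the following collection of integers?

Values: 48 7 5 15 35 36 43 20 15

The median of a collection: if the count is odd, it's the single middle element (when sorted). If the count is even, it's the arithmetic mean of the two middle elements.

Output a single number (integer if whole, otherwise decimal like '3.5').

Step 1: insert 48 -> lo=[48] (size 1, max 48) hi=[] (size 0) -> median=48
Step 2: insert 7 -> lo=[7] (size 1, max 7) hi=[48] (size 1, min 48) -> median=27.5
Step 3: insert 5 -> lo=[5, 7] (size 2, max 7) hi=[48] (size 1, min 48) -> median=7
Step 4: insert 15 -> lo=[5, 7] (size 2, max 7) hi=[15, 48] (size 2, min 15) -> median=11
Step 5: insert 35 -> lo=[5, 7, 15] (size 3, max 15) hi=[35, 48] (size 2, min 35) -> median=15
Step 6: insert 36 -> lo=[5, 7, 15] (size 3, max 15) hi=[35, 36, 48] (size 3, min 35) -> median=25
Step 7: insert 43 -> lo=[5, 7, 15, 35] (size 4, max 35) hi=[36, 43, 48] (size 3, min 36) -> median=35
Step 8: insert 20 -> lo=[5, 7, 15, 20] (size 4, max 20) hi=[35, 36, 43, 48] (size 4, min 35) -> median=27.5
Step 9: insert 15 -> lo=[5, 7, 15, 15, 20] (size 5, max 20) hi=[35, 36, 43, 48] (size 4, min 35) -> median=20

Answer: 20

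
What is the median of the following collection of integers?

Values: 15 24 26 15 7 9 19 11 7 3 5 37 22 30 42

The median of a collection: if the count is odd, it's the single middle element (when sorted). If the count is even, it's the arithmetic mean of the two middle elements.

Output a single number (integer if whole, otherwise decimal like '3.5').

Answer: 15

Derivation:
Step 1: insert 15 -> lo=[15] (size 1, max 15) hi=[] (size 0) -> median=15
Step 2: insert 24 -> lo=[15] (size 1, max 15) hi=[24] (size 1, min 24) -> median=19.5
Step 3: insert 26 -> lo=[15, 24] (size 2, max 24) hi=[26] (size 1, min 26) -> median=24
Step 4: insert 15 -> lo=[15, 15] (size 2, max 15) hi=[24, 26] (size 2, min 24) -> median=19.5
Step 5: insert 7 -> lo=[7, 15, 15] (size 3, max 15) hi=[24, 26] (size 2, min 24) -> median=15
Step 6: insert 9 -> lo=[7, 9, 15] (size 3, max 15) hi=[15, 24, 26] (size 3, min 15) -> median=15
Step 7: insert 19 -> lo=[7, 9, 15, 15] (size 4, max 15) hi=[19, 24, 26] (size 3, min 19) -> median=15
Step 8: insert 11 -> lo=[7, 9, 11, 15] (size 4, max 15) hi=[15, 19, 24, 26] (size 4, min 15) -> median=15
Step 9: insert 7 -> lo=[7, 7, 9, 11, 15] (size 5, max 15) hi=[15, 19, 24, 26] (size 4, min 15) -> median=15
Step 10: insert 3 -> lo=[3, 7, 7, 9, 11] (size 5, max 11) hi=[15, 15, 19, 24, 26] (size 5, min 15) -> median=13
Step 11: insert 5 -> lo=[3, 5, 7, 7, 9, 11] (size 6, max 11) hi=[15, 15, 19, 24, 26] (size 5, min 15) -> median=11
Step 12: insert 37 -> lo=[3, 5, 7, 7, 9, 11] (size 6, max 11) hi=[15, 15, 19, 24, 26, 37] (size 6, min 15) -> median=13
Step 13: insert 22 -> lo=[3, 5, 7, 7, 9, 11, 15] (size 7, max 15) hi=[15, 19, 22, 24, 26, 37] (size 6, min 15) -> median=15
Step 14: insert 30 -> lo=[3, 5, 7, 7, 9, 11, 15] (size 7, max 15) hi=[15, 19, 22, 24, 26, 30, 37] (size 7, min 15) -> median=15
Step 15: insert 42 -> lo=[3, 5, 7, 7, 9, 11, 15, 15] (size 8, max 15) hi=[19, 22, 24, 26, 30, 37, 42] (size 7, min 19) -> median=15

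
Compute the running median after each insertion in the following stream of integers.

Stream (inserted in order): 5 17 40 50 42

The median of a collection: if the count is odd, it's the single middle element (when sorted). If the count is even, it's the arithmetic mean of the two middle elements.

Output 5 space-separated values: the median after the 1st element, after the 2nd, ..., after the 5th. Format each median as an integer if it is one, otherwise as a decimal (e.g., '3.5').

Step 1: insert 5 -> lo=[5] (size 1, max 5) hi=[] (size 0) -> median=5
Step 2: insert 17 -> lo=[5] (size 1, max 5) hi=[17] (size 1, min 17) -> median=11
Step 3: insert 40 -> lo=[5, 17] (size 2, max 17) hi=[40] (size 1, min 40) -> median=17
Step 4: insert 50 -> lo=[5, 17] (size 2, max 17) hi=[40, 50] (size 2, min 40) -> median=28.5
Step 5: insert 42 -> lo=[5, 17, 40] (size 3, max 40) hi=[42, 50] (size 2, min 42) -> median=40

Answer: 5 11 17 28.5 40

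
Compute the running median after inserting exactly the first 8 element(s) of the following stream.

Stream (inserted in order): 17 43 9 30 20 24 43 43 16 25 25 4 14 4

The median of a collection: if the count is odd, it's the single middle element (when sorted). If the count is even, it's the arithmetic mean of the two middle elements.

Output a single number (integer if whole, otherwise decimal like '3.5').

Step 1: insert 17 -> lo=[17] (size 1, max 17) hi=[] (size 0) -> median=17
Step 2: insert 43 -> lo=[17] (size 1, max 17) hi=[43] (size 1, min 43) -> median=30
Step 3: insert 9 -> lo=[9, 17] (size 2, max 17) hi=[43] (size 1, min 43) -> median=17
Step 4: insert 30 -> lo=[9, 17] (size 2, max 17) hi=[30, 43] (size 2, min 30) -> median=23.5
Step 5: insert 20 -> lo=[9, 17, 20] (size 3, max 20) hi=[30, 43] (size 2, min 30) -> median=20
Step 6: insert 24 -> lo=[9, 17, 20] (size 3, max 20) hi=[24, 30, 43] (size 3, min 24) -> median=22
Step 7: insert 43 -> lo=[9, 17, 20, 24] (size 4, max 24) hi=[30, 43, 43] (size 3, min 30) -> median=24
Step 8: insert 43 -> lo=[9, 17, 20, 24] (size 4, max 24) hi=[30, 43, 43, 43] (size 4, min 30) -> median=27

Answer: 27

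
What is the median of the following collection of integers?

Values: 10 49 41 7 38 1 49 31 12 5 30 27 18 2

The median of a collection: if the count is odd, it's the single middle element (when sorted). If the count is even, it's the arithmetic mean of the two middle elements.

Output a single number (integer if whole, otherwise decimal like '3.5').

Step 1: insert 10 -> lo=[10] (size 1, max 10) hi=[] (size 0) -> median=10
Step 2: insert 49 -> lo=[10] (size 1, max 10) hi=[49] (size 1, min 49) -> median=29.5
Step 3: insert 41 -> lo=[10, 41] (size 2, max 41) hi=[49] (size 1, min 49) -> median=41
Step 4: insert 7 -> lo=[7, 10] (size 2, max 10) hi=[41, 49] (size 2, min 41) -> median=25.5
Step 5: insert 38 -> lo=[7, 10, 38] (size 3, max 38) hi=[41, 49] (size 2, min 41) -> median=38
Step 6: insert 1 -> lo=[1, 7, 10] (size 3, max 10) hi=[38, 41, 49] (size 3, min 38) -> median=24
Step 7: insert 49 -> lo=[1, 7, 10, 38] (size 4, max 38) hi=[41, 49, 49] (size 3, min 41) -> median=38
Step 8: insert 31 -> lo=[1, 7, 10, 31] (size 4, max 31) hi=[38, 41, 49, 49] (size 4, min 38) -> median=34.5
Step 9: insert 12 -> lo=[1, 7, 10, 12, 31] (size 5, max 31) hi=[38, 41, 49, 49] (size 4, min 38) -> median=31
Step 10: insert 5 -> lo=[1, 5, 7, 10, 12] (size 5, max 12) hi=[31, 38, 41, 49, 49] (size 5, min 31) -> median=21.5
Step 11: insert 30 -> lo=[1, 5, 7, 10, 12, 30] (size 6, max 30) hi=[31, 38, 41, 49, 49] (size 5, min 31) -> median=30
Step 12: insert 27 -> lo=[1, 5, 7, 10, 12, 27] (size 6, max 27) hi=[30, 31, 38, 41, 49, 49] (size 6, min 30) -> median=28.5
Step 13: insert 18 -> lo=[1, 5, 7, 10, 12, 18, 27] (size 7, max 27) hi=[30, 31, 38, 41, 49, 49] (size 6, min 30) -> median=27
Step 14: insert 2 -> lo=[1, 2, 5, 7, 10, 12, 18] (size 7, max 18) hi=[27, 30, 31, 38, 41, 49, 49] (size 7, min 27) -> median=22.5

Answer: 22.5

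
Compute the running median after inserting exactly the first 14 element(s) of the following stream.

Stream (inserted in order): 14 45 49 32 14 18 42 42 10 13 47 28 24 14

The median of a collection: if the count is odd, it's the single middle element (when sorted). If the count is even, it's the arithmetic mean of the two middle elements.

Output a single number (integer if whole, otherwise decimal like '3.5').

Answer: 26

Derivation:
Step 1: insert 14 -> lo=[14] (size 1, max 14) hi=[] (size 0) -> median=14
Step 2: insert 45 -> lo=[14] (size 1, max 14) hi=[45] (size 1, min 45) -> median=29.5
Step 3: insert 49 -> lo=[14, 45] (size 2, max 45) hi=[49] (size 1, min 49) -> median=45
Step 4: insert 32 -> lo=[14, 32] (size 2, max 32) hi=[45, 49] (size 2, min 45) -> median=38.5
Step 5: insert 14 -> lo=[14, 14, 32] (size 3, max 32) hi=[45, 49] (size 2, min 45) -> median=32
Step 6: insert 18 -> lo=[14, 14, 18] (size 3, max 18) hi=[32, 45, 49] (size 3, min 32) -> median=25
Step 7: insert 42 -> lo=[14, 14, 18, 32] (size 4, max 32) hi=[42, 45, 49] (size 3, min 42) -> median=32
Step 8: insert 42 -> lo=[14, 14, 18, 32] (size 4, max 32) hi=[42, 42, 45, 49] (size 4, min 42) -> median=37
Step 9: insert 10 -> lo=[10, 14, 14, 18, 32] (size 5, max 32) hi=[42, 42, 45, 49] (size 4, min 42) -> median=32
Step 10: insert 13 -> lo=[10, 13, 14, 14, 18] (size 5, max 18) hi=[32, 42, 42, 45, 49] (size 5, min 32) -> median=25
Step 11: insert 47 -> lo=[10, 13, 14, 14, 18, 32] (size 6, max 32) hi=[42, 42, 45, 47, 49] (size 5, min 42) -> median=32
Step 12: insert 28 -> lo=[10, 13, 14, 14, 18, 28] (size 6, max 28) hi=[32, 42, 42, 45, 47, 49] (size 6, min 32) -> median=30
Step 13: insert 24 -> lo=[10, 13, 14, 14, 18, 24, 28] (size 7, max 28) hi=[32, 42, 42, 45, 47, 49] (size 6, min 32) -> median=28
Step 14: insert 14 -> lo=[10, 13, 14, 14, 14, 18, 24] (size 7, max 24) hi=[28, 32, 42, 42, 45, 47, 49] (size 7, min 28) -> median=26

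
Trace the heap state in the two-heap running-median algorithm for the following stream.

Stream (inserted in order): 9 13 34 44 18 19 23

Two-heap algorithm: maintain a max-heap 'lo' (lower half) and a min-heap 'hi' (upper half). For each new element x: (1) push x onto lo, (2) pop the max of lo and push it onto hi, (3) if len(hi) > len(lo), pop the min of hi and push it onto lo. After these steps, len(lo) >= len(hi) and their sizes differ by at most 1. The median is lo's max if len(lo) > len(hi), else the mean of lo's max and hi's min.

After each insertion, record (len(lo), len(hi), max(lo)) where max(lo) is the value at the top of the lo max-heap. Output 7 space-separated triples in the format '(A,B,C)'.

Answer: (1,0,9) (1,1,9) (2,1,13) (2,2,13) (3,2,18) (3,3,18) (4,3,19)

Derivation:
Step 1: insert 9 -> lo=[9] hi=[] -> (len(lo)=1, len(hi)=0, max(lo)=9)
Step 2: insert 13 -> lo=[9] hi=[13] -> (len(lo)=1, len(hi)=1, max(lo)=9)
Step 3: insert 34 -> lo=[9, 13] hi=[34] -> (len(lo)=2, len(hi)=1, max(lo)=13)
Step 4: insert 44 -> lo=[9, 13] hi=[34, 44] -> (len(lo)=2, len(hi)=2, max(lo)=13)
Step 5: insert 18 -> lo=[9, 13, 18] hi=[34, 44] -> (len(lo)=3, len(hi)=2, max(lo)=18)
Step 6: insert 19 -> lo=[9, 13, 18] hi=[19, 34, 44] -> (len(lo)=3, len(hi)=3, max(lo)=18)
Step 7: insert 23 -> lo=[9, 13, 18, 19] hi=[23, 34, 44] -> (len(lo)=4, len(hi)=3, max(lo)=19)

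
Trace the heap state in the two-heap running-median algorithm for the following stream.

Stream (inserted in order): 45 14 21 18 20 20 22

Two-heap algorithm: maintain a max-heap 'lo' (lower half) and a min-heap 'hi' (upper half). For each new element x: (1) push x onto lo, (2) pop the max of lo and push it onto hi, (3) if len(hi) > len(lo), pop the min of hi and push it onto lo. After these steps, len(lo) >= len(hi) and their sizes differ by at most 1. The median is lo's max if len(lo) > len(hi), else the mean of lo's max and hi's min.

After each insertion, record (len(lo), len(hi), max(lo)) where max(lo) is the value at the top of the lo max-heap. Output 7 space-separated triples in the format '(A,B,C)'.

Step 1: insert 45 -> lo=[45] hi=[] -> (len(lo)=1, len(hi)=0, max(lo)=45)
Step 2: insert 14 -> lo=[14] hi=[45] -> (len(lo)=1, len(hi)=1, max(lo)=14)
Step 3: insert 21 -> lo=[14, 21] hi=[45] -> (len(lo)=2, len(hi)=1, max(lo)=21)
Step 4: insert 18 -> lo=[14, 18] hi=[21, 45] -> (len(lo)=2, len(hi)=2, max(lo)=18)
Step 5: insert 20 -> lo=[14, 18, 20] hi=[21, 45] -> (len(lo)=3, len(hi)=2, max(lo)=20)
Step 6: insert 20 -> lo=[14, 18, 20] hi=[20, 21, 45] -> (len(lo)=3, len(hi)=3, max(lo)=20)
Step 7: insert 22 -> lo=[14, 18, 20, 20] hi=[21, 22, 45] -> (len(lo)=4, len(hi)=3, max(lo)=20)

Answer: (1,0,45) (1,1,14) (2,1,21) (2,2,18) (3,2,20) (3,3,20) (4,3,20)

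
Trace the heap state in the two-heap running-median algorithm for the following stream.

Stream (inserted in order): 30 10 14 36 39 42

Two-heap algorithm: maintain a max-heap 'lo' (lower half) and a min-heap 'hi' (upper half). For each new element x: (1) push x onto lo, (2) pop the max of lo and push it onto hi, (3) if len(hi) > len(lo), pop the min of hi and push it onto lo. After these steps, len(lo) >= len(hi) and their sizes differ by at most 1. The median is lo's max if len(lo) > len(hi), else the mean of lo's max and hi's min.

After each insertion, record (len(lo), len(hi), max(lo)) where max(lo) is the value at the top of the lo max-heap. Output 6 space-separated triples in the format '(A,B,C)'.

Step 1: insert 30 -> lo=[30] hi=[] -> (len(lo)=1, len(hi)=0, max(lo)=30)
Step 2: insert 10 -> lo=[10] hi=[30] -> (len(lo)=1, len(hi)=1, max(lo)=10)
Step 3: insert 14 -> lo=[10, 14] hi=[30] -> (len(lo)=2, len(hi)=1, max(lo)=14)
Step 4: insert 36 -> lo=[10, 14] hi=[30, 36] -> (len(lo)=2, len(hi)=2, max(lo)=14)
Step 5: insert 39 -> lo=[10, 14, 30] hi=[36, 39] -> (len(lo)=3, len(hi)=2, max(lo)=30)
Step 6: insert 42 -> lo=[10, 14, 30] hi=[36, 39, 42] -> (len(lo)=3, len(hi)=3, max(lo)=30)

Answer: (1,0,30) (1,1,10) (2,1,14) (2,2,14) (3,2,30) (3,3,30)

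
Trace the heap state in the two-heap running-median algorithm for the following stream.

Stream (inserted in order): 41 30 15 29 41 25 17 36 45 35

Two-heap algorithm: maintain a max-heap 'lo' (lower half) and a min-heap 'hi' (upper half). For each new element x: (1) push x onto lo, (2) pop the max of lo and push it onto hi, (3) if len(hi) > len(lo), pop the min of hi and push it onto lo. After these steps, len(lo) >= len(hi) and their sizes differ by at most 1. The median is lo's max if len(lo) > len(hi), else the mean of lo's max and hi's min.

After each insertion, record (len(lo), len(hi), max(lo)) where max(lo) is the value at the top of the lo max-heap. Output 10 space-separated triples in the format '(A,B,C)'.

Answer: (1,0,41) (1,1,30) (2,1,30) (2,2,29) (3,2,30) (3,3,29) (4,3,29) (4,4,29) (5,4,30) (5,5,30)

Derivation:
Step 1: insert 41 -> lo=[41] hi=[] -> (len(lo)=1, len(hi)=0, max(lo)=41)
Step 2: insert 30 -> lo=[30] hi=[41] -> (len(lo)=1, len(hi)=1, max(lo)=30)
Step 3: insert 15 -> lo=[15, 30] hi=[41] -> (len(lo)=2, len(hi)=1, max(lo)=30)
Step 4: insert 29 -> lo=[15, 29] hi=[30, 41] -> (len(lo)=2, len(hi)=2, max(lo)=29)
Step 5: insert 41 -> lo=[15, 29, 30] hi=[41, 41] -> (len(lo)=3, len(hi)=2, max(lo)=30)
Step 6: insert 25 -> lo=[15, 25, 29] hi=[30, 41, 41] -> (len(lo)=3, len(hi)=3, max(lo)=29)
Step 7: insert 17 -> lo=[15, 17, 25, 29] hi=[30, 41, 41] -> (len(lo)=4, len(hi)=3, max(lo)=29)
Step 8: insert 36 -> lo=[15, 17, 25, 29] hi=[30, 36, 41, 41] -> (len(lo)=4, len(hi)=4, max(lo)=29)
Step 9: insert 45 -> lo=[15, 17, 25, 29, 30] hi=[36, 41, 41, 45] -> (len(lo)=5, len(hi)=4, max(lo)=30)
Step 10: insert 35 -> lo=[15, 17, 25, 29, 30] hi=[35, 36, 41, 41, 45] -> (len(lo)=5, len(hi)=5, max(lo)=30)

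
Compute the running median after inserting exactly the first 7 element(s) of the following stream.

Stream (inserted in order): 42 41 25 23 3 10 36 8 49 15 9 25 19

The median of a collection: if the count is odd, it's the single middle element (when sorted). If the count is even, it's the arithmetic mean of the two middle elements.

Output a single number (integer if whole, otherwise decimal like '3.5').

Step 1: insert 42 -> lo=[42] (size 1, max 42) hi=[] (size 0) -> median=42
Step 2: insert 41 -> lo=[41] (size 1, max 41) hi=[42] (size 1, min 42) -> median=41.5
Step 3: insert 25 -> lo=[25, 41] (size 2, max 41) hi=[42] (size 1, min 42) -> median=41
Step 4: insert 23 -> lo=[23, 25] (size 2, max 25) hi=[41, 42] (size 2, min 41) -> median=33
Step 5: insert 3 -> lo=[3, 23, 25] (size 3, max 25) hi=[41, 42] (size 2, min 41) -> median=25
Step 6: insert 10 -> lo=[3, 10, 23] (size 3, max 23) hi=[25, 41, 42] (size 3, min 25) -> median=24
Step 7: insert 36 -> lo=[3, 10, 23, 25] (size 4, max 25) hi=[36, 41, 42] (size 3, min 36) -> median=25

Answer: 25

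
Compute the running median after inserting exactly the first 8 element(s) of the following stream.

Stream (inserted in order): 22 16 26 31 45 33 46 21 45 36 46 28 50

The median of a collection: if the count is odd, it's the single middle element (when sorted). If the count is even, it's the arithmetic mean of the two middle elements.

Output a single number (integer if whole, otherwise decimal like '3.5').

Step 1: insert 22 -> lo=[22] (size 1, max 22) hi=[] (size 0) -> median=22
Step 2: insert 16 -> lo=[16] (size 1, max 16) hi=[22] (size 1, min 22) -> median=19
Step 3: insert 26 -> lo=[16, 22] (size 2, max 22) hi=[26] (size 1, min 26) -> median=22
Step 4: insert 31 -> lo=[16, 22] (size 2, max 22) hi=[26, 31] (size 2, min 26) -> median=24
Step 5: insert 45 -> lo=[16, 22, 26] (size 3, max 26) hi=[31, 45] (size 2, min 31) -> median=26
Step 6: insert 33 -> lo=[16, 22, 26] (size 3, max 26) hi=[31, 33, 45] (size 3, min 31) -> median=28.5
Step 7: insert 46 -> lo=[16, 22, 26, 31] (size 4, max 31) hi=[33, 45, 46] (size 3, min 33) -> median=31
Step 8: insert 21 -> lo=[16, 21, 22, 26] (size 4, max 26) hi=[31, 33, 45, 46] (size 4, min 31) -> median=28.5

Answer: 28.5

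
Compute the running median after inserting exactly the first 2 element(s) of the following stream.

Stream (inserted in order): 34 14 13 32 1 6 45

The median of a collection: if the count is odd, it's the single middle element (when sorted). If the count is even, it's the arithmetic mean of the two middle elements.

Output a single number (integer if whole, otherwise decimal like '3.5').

Answer: 24

Derivation:
Step 1: insert 34 -> lo=[34] (size 1, max 34) hi=[] (size 0) -> median=34
Step 2: insert 14 -> lo=[14] (size 1, max 14) hi=[34] (size 1, min 34) -> median=24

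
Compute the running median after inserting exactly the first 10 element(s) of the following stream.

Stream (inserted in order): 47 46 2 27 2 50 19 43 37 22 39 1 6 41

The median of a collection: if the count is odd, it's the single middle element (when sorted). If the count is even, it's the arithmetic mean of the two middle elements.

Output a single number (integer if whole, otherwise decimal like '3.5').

Answer: 32

Derivation:
Step 1: insert 47 -> lo=[47] (size 1, max 47) hi=[] (size 0) -> median=47
Step 2: insert 46 -> lo=[46] (size 1, max 46) hi=[47] (size 1, min 47) -> median=46.5
Step 3: insert 2 -> lo=[2, 46] (size 2, max 46) hi=[47] (size 1, min 47) -> median=46
Step 4: insert 27 -> lo=[2, 27] (size 2, max 27) hi=[46, 47] (size 2, min 46) -> median=36.5
Step 5: insert 2 -> lo=[2, 2, 27] (size 3, max 27) hi=[46, 47] (size 2, min 46) -> median=27
Step 6: insert 50 -> lo=[2, 2, 27] (size 3, max 27) hi=[46, 47, 50] (size 3, min 46) -> median=36.5
Step 7: insert 19 -> lo=[2, 2, 19, 27] (size 4, max 27) hi=[46, 47, 50] (size 3, min 46) -> median=27
Step 8: insert 43 -> lo=[2, 2, 19, 27] (size 4, max 27) hi=[43, 46, 47, 50] (size 4, min 43) -> median=35
Step 9: insert 37 -> lo=[2, 2, 19, 27, 37] (size 5, max 37) hi=[43, 46, 47, 50] (size 4, min 43) -> median=37
Step 10: insert 22 -> lo=[2, 2, 19, 22, 27] (size 5, max 27) hi=[37, 43, 46, 47, 50] (size 5, min 37) -> median=32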